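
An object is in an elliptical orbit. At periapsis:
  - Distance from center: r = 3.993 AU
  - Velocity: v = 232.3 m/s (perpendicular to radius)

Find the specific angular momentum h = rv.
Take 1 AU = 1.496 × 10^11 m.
r = 3.993 AU = 5.97353 × 10^11 m
v = 232.3 m/s
h = rv = 5.97353 × 10^11 × 232.3 = 1.38765 × 10^14 m²/s ≈ 1.388 × 10^14 m²/s

Final answer: h = 1.388 × 10^14 m²/s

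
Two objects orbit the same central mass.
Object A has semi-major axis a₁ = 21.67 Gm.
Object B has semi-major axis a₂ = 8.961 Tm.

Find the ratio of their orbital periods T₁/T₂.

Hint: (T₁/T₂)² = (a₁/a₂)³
a₁ = 21.67 Gm = 2.167 × 10^10 m
a₂ = 8.961 Tm = 8.961 × 10^12 m
a₁/a₂ = 0.00241826
T₁/T₂ = (a₁/a₂)^(3/2) = (0.00241826)^1.5 = 0.00011892

Final answer: T₁/T₂ = 0.0001189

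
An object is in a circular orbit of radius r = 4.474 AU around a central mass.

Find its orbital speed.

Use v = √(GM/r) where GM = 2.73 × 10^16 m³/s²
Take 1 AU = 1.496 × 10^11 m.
r = 4.474 AU = 6.6931 × 10^11 m
GM = 2.73 × 10^16 m³/s²
GM/r = (2.73 × 10^16) / (6.6931 × 10^11) = 40788.3 m²/s²
v = √(GM/r) = 201.961 m/s ≈ 202 m/s

Final answer: 202 m/s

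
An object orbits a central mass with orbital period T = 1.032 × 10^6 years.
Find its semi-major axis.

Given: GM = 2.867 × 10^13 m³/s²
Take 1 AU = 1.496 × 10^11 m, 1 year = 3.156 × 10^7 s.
T = 1.032 × 10^6 years = 3.25699 × 10^13 s
GM = 2.867 × 10^13 m³/s²
Kepler's third law: a³ = GM T² / (4π²)
T² = 1.0608 × 10^27 s²
a³ = (2.867 × 10^13) × (1.0608 × 10^27) / (4π²) = 7.70374 × 10^38 m³
a = (a³)^(1/3) = 9.16714 × 10^12 m ≈ 61.28 AU

Final answer: 61.28 AU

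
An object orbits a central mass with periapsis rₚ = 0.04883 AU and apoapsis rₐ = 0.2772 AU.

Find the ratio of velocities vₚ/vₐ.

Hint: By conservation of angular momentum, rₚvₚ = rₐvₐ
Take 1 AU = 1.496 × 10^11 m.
rₚ = 0.04883 AU = 7.30497 × 10^9 m
rₐ = 0.2772 AU = 4.14691 × 10^10 m
rₚvₚ = rₐvₐ  ⇒  vₚ/vₐ = rₐ/rₚ
vₚ/vₐ = (4.14691 × 10^10) / (7.30497 × 10^9) = 5.67684

Final answer: vₚ/vₐ = 5.677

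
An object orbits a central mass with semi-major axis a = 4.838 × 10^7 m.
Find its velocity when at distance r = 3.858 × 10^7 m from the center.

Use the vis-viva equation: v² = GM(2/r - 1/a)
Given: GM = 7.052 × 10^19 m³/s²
a = 4.838 × 10^7 m
r = 3.858 × 10^7 m
GM = 7.052 × 10^19 m³/s²
2/r − 1/a = 5.18403 × 10^-8 − 2.06697 × 10^-8 = 3.11706 × 10^-8 m⁻¹
v² = GM (2/r − 1/a) = 2.19815 × 10^12 m²/s²
v = 1.48262 × 10^6 m/s ≈ 1483 km/s

Final answer: 1483 km/s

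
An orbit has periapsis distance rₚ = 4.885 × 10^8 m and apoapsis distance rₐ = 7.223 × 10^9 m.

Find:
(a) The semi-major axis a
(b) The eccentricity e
rₚ = 4.885 × 10^8 m
rₐ = 7.223 × 10^9 m
(a) a = (rₚ + rₐ)/2 = 3.85575 × 10^9 m ≈ 3.856 × 10^9 m
(b) e = (rₐ − rₚ)/(rₐ + rₚ) = (6.7345 × 10^9) / (7.7115 × 10^9) = 0.873306

Final answer:
(a) a = 3.856 × 10^9 m
(b) e = 0.8733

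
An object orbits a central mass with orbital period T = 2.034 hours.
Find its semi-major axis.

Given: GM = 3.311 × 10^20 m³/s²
T = 2.034 hours = 7322.4 s
GM = 3.311 × 10^20 m³/s²
Kepler's third law: a³ = GM T² / (4π²)
T² = 5.36175 × 10^7 s²
a³ = (3.311 × 10^20) × (5.36175 × 10^7) / (4π²) = 4.49683 × 10^26 m³
a = (a³)^(1/3) = 7.66129 × 10^8 m ≈ 766.1 Mm

Final answer: 766.1 Mm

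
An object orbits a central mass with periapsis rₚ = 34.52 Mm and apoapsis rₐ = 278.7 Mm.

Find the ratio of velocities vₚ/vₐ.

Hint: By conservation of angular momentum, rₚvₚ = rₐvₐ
rₚ = 34.52 Mm = 3.452 × 10^7 m
rₐ = 278.7 Mm = 2.787 × 10^8 m
rₚvₚ = rₐvₐ  ⇒  vₚ/vₐ = rₐ/rₚ
vₚ/vₐ = (2.787 × 10^8) / (3.452 × 10^7) = 8.07358

Final answer: vₚ/vₐ = 8.074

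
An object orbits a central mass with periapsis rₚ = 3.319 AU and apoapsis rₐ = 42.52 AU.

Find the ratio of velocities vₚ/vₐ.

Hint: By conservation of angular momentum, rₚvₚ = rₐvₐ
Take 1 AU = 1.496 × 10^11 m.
rₚ = 3.319 AU = 4.96522 × 10^11 m
rₐ = 42.52 AU = 6.36099 × 10^12 m
rₚvₚ = rₐvₐ  ⇒  vₚ/vₐ = rₐ/rₚ
vₚ/vₐ = (6.36099 × 10^12) / (4.96522 × 10^11) = 12.8111

Final answer: vₚ/vₐ = 12.81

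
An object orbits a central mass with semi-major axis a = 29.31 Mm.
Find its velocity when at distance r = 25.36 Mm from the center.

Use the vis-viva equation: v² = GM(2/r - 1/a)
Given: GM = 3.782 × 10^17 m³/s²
a = 29.31 Mm = 2.931 × 10^7 m
r = 25.36 Mm = 2.536 × 10^7 m
GM = 3.782 × 10^17 m³/s²
2/r − 1/a = 7.88644 × 10^-8 − 3.4118 × 10^-8 = 4.47463 × 10^-8 m⁻¹
v² = GM (2/r − 1/a) = 1.69231 × 10^10 m²/s²
v = 130089 m/s ≈ 130.1 km/s

Final answer: 130.1 km/s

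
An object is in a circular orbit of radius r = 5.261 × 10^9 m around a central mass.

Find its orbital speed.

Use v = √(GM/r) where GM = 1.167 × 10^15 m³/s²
r = 5.261 × 10^9 m
GM = 1.167 × 10^15 m³/s²
GM/r = (1.167 × 10^15) / (5.261 × 10^9) = 221821 m²/s²
v = √(GM/r) = 470.979 m/s ≈ 471 m/s

Final answer: 471 m/s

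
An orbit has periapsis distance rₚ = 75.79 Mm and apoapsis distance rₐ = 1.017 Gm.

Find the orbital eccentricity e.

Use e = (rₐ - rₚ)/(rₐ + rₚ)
rₚ = 75.79 Mm = 7.579 × 10^7 m
rₐ = 1.017 Gm = 1.017 × 10^9 m
rₐ − rₚ = 9.4121 × 10^8 m
rₐ + rₚ = 1.09279 × 10^9 m
e = (rₐ − rₚ)/(rₐ + rₚ) = 0.861291

Final answer: e = 0.8613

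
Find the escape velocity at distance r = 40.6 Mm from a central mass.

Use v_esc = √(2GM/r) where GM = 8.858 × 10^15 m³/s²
r = 40.6 Mm = 4.06 × 10^7 m
GM = 8.858 × 10^15 m³/s²
2GM/r = 2 × (8.858 × 10^15) / (4.06 × 10^7) = 4.36355 × 10^8 m²/s²
v_esc = √(2GM/r) = 20889.1 m/s ≈ 20.89 km/s

Final answer: 20.89 km/s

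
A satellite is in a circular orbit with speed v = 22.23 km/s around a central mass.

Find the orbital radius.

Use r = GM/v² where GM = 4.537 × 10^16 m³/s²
v = 22.23 km/s = 22230 m/s
GM = 4.537 × 10^16 m³/s²
v² = 4.94173 × 10^8 m²/s²
r = GM/v² = (4.537 × 10^16) / (4.94173 × 10^8) = 9.181 × 10^7 m ≈ 9.181 × 10^7 m

Final answer: 9.181 × 10^7 m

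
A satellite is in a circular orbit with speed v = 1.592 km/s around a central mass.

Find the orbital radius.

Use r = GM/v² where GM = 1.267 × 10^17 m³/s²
v = 1.592 km/s = 1592 m/s
GM = 1.267 × 10^17 m³/s²
v² = 2.53446 × 10^6 m²/s²
r = GM/v² = (1.267 × 10^17) / (2.53446 × 10^6) = 4.99908 × 10^10 m ≈ 49.99 Gm

Final answer: 49.99 Gm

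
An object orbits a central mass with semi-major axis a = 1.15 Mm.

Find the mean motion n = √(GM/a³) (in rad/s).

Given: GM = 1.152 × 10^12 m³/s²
a = 1.15 Mm = 1.15 × 10^6 m
GM = 1.152 × 10^12 m³/s²
a³ = 1.52088 × 10^18 m³
GM/a³ = (1.152 × 10^12) / (1.52088 × 10^18) = 7.57459 × 10^-7 s⁻²
n = √(GM/a³) = 0.000870321 rad/s ≈ 0.0008703 rad/s

Final answer: n = 0.0008703 rad/s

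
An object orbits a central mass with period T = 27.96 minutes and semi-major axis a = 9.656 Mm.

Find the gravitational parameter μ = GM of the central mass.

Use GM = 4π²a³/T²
T = 27.96 minutes = 1677.6 s
a = 9.656 Mm = 9.656 × 10^6 m
a³ = 9.00309 × 10^20 m³
T² = 2.81434 × 10^6 s²
GM = 4π² × (9.00309 × 10^20) / (2.81434 × 10^6) = 1.26292 × 10^16 m³/s²
GM ≈ 1.263 × 10^16 m³/s²

Final answer: GM = 1.263 × 10^16 m³/s²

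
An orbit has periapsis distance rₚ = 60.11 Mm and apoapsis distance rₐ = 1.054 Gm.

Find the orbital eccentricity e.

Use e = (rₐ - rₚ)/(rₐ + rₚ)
rₚ = 60.11 Mm = 6.011 × 10^7 m
rₐ = 1.054 Gm = 1.054 × 10^9 m
rₐ − rₚ = 9.9389 × 10^8 m
rₐ + rₚ = 1.11411 × 10^9 m
e = (rₐ − rₚ)/(rₐ + rₚ) = 0.892093

Final answer: e = 0.8921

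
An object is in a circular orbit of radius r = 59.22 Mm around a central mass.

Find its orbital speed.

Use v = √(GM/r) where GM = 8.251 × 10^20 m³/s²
r = 59.22 Mm = 5.922 × 10^7 m
GM = 8.251 × 10^20 m³/s²
GM/r = (8.251 × 10^20) / (5.922 × 10^7) = 1.39328 × 10^13 m²/s²
v = √(GM/r) = 3.73267 × 10^6 m/s ≈ 3733 km/s

Final answer: 3733 km/s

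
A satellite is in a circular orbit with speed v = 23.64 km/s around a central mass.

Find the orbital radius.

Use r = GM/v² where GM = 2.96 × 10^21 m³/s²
v = 23.64 km/s = 23640 m/s
GM = 2.96 × 10^21 m³/s²
v² = 5.5885 × 10^8 m²/s²
r = GM/v² = (2.96 × 10^21) / (5.5885 × 10^8) = 5.2966 × 10^12 m ≈ 5.297 Tm

Final answer: 5.297 Tm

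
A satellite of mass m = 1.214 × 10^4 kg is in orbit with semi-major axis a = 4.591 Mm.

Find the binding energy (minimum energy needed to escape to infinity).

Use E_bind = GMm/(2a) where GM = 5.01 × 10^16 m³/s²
a = 4.591 Mm = 4.591 × 10^6 m
GM = 5.01 × 10^16 m³/s²
m = 1.214 × 10^4 kg
GMm = 5.01 × 10^16 × 12140 = 6.08214 × 10^20 m³·kg/s²
2a = 9.182 × 10^6 m
E_bind = GMm/(2a) = 6.62398 × 10^13 J ≈ 66.24 TJ

Final answer: 66.24 TJ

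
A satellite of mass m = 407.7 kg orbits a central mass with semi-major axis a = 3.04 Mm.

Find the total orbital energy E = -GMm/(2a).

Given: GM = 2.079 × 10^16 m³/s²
a = 3.04 Mm = 3.04 × 10^6 m
GM = 2.079 × 10^16 m³/s²
2a = 6.08 × 10^6 m
GMm = 2.079 × 10^16 × 407.7 = 8.47608 × 10^18 m³·kg/s²
E = −GMm/(2a) = -1.39409 × 10^12 J ≈ -1.394 TJ

Final answer: -1.394 TJ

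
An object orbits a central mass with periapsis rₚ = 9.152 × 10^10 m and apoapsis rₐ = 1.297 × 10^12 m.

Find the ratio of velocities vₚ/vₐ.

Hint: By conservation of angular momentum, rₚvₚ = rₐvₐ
rₚ = 9.152 × 10^10 m
rₐ = 1.297 × 10^12 m
rₚvₚ = rₐvₐ  ⇒  vₚ/vₐ = rₐ/rₚ
vₚ/vₐ = (1.297 × 10^12) / (9.152 × 10^10) = 14.1718

Final answer: vₚ/vₐ = 14.17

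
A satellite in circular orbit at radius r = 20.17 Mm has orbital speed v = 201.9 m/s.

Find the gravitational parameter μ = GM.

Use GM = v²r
r = 20.17 Mm = 2.017 × 10^7 m
v = 201.9 m/s
v² = 40763.6 m²/s²
GM = v²r = 40763.6 × 2.017 × 10^7 = 8.22202 × 10^11 m³/s²
GM ≈ 8.222 × 10^11 m³/s²

Final answer: GM = 8.222 × 10^11 m³/s²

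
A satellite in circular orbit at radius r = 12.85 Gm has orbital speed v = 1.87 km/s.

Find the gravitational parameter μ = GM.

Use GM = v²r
r = 12.85 Gm = 1.285 × 10^10 m
v = 1.87 km/s = 1870 m/s
v² = 3.4969 × 10^6 m²/s²
GM = v²r = 3.4969 × 10^6 × 1.285 × 10^10 = 4.49352 × 10^16 m³/s²
GM ≈ 4.494 × 10^16 m³/s²

Final answer: GM = 4.494 × 10^16 m³/s²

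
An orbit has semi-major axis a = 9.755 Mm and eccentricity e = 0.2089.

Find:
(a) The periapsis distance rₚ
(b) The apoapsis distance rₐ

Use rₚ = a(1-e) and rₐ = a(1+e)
a = 9.755 Mm = 9.755 × 10^6 m
e = 0.2089:  1 − e = 0.7911,  1 + e = 1.2089
(a) rₚ = a(1 − e) = 9.755 × 10^6 m × 0.7911 = 7.71718 × 10^6 m ≈ 7.717 Mm
(b) rₐ = a(1 + e) = 9.755 × 10^6 m × 1.2089 = 1.17928 × 10^7 m ≈ 11.79 Mm

Final answer:
(a) rₚ = 7.717 Mm
(b) rₐ = 11.79 Mm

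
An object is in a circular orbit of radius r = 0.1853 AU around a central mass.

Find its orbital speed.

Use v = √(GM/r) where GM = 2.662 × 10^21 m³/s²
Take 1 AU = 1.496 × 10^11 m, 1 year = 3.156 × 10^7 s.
r = 0.1853 AU = 2.77209 × 10^10 m
GM = 2.662 × 10^21 m³/s²
GM/r = (2.662 × 10^21) / (2.77209 × 10^10) = 9.60287 × 10^10 m²/s²
v = √(GM/r) = 309885 m/s ≈ 65.37 AU/year

Final answer: 65.37 AU/year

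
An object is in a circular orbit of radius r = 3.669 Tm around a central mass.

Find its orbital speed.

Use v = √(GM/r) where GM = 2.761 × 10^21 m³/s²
r = 3.669 Tm = 3.669 × 10^12 m
GM = 2.761 × 10^21 m³/s²
GM/r = (2.761 × 10^21) / (3.669 × 10^12) = 7.52521 × 10^8 m²/s²
v = √(GM/r) = 27432.1 m/s ≈ 27.43 km/s

Final answer: 27.43 km/s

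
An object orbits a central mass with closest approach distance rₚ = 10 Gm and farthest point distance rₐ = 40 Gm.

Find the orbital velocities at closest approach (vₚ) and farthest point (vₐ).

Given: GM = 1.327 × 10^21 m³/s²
rₚ = 10 Gm = 1 × 10^10 m
rₐ = 40 Gm = 4 × 10^10 m
GM = 1.327 × 10^21 m³/s²
a = (rₚ + rₐ)/2 = 2.5 × 10^10 m
Vis-viva: v² = GM (2/r − 1/a)
vₚ² = 1.327 × 10^21 × (2 × 10^-10 − 4 × 10^-11) = 2.1232 × 10^11 m²/s²
vₚ = 460782 m/s ≈ 460.8 km/s
vₐ² = 1.327 × 10^21 × (5 × 10^-11 − 4 × 10^-11) = 1.327 × 10^10 m²/s²
vₐ = 115195 m/s ≈ 115.2 km/s

Final answer: vₚ = 460.8 km/s, vₐ = 115.2 km/s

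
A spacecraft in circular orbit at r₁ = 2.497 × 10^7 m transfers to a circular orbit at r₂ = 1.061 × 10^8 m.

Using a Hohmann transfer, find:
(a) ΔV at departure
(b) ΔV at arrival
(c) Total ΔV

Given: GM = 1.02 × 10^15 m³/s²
r₁ = 2.497 × 10^7 m
r₂ = 1.061 × 10^8 m
GM = 1.02 × 10^15 m³/s²
Transfer ellipse: a_t = (r₁ + r₂)/2 = 6.5535 × 10^7 m
Circular speed at r₁: v₁ = √(GM/r₁) = 6391.32 m/s
Transfer speed at r₁ (periapsis): v₁ₜ = √(GM(2/r₁ − 1/a_t)) = 8132.27 m/s
(a) ΔV₁ = v₁ₜ − v₁ = 1740.95 m/s ≈ 1.741 km/s
Circular speed at r₂: v₂ = √(GM/r₂) = 3100.58 m/s
Transfer speed at r₂ (apoapsis): v₂ₜ = √(GM(2/r₂ − 1/a_t)) = 1913.88 m/s
(b) ΔV₂ = v₂ − v₂ₜ = 1186.69 m/s ≈ 1.187 km/s
(c) ΔV_total = ΔV₁ + ΔV₂ = 2927.64 m/s ≈ 2.928 km/s

Final answer:
(a) ΔV₁ = 1.741 km/s
(b) ΔV₂ = 1.187 km/s
(c) ΔV_total = 2.928 km/s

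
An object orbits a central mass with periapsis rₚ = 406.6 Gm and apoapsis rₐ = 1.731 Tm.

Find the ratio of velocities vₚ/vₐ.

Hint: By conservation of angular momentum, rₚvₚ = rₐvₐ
rₚ = 406.6 Gm = 4.066 × 10^11 m
rₐ = 1.731 Tm = 1.731 × 10^12 m
rₚvₚ = rₐvₐ  ⇒  vₚ/vₐ = rₐ/rₚ
vₚ/vₐ = (1.731 × 10^12) / (4.066 × 10^11) = 4.25726

Final answer: vₚ/vₐ = 4.257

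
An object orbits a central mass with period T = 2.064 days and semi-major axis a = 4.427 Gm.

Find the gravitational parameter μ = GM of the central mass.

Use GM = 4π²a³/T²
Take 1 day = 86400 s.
T = 2.064 days = 178330 s
a = 4.427 Gm = 4.427 × 10^9 m
a³ = 8.67618 × 10^28 m³
T² = 3.18014 × 10^10 s²
GM = 4π² × (8.67618 × 10^28) / (3.18014 × 10^10) = 1.07706 × 10^20 m³/s²
GM ≈ 1.077 × 10^20 m³/s²

Final answer: GM = 1.077 × 10^20 m³/s²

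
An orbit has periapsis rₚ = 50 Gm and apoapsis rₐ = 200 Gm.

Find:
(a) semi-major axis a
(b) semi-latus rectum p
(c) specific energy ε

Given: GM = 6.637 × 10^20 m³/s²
rₚ = 50 Gm = 5 × 10^10 m
rₐ = 200 Gm = 2 × 10^11 m
GM = 6.637 × 10^20 m³/s²
a = (rₚ + rₐ)/2 = 1.25 × 10^11 m
e = (rₐ − rₚ)/(rₐ + rₚ) = (1.5 × 10^11) / (2.5 × 10^11) = 0.6
(a) a = 1.25 × 10^11 m ≈ 125 Gm
(b) 1 − e² = 0.64;  p = a(1 − e²) = 1.25 × 10^11 × 0.64 = 8 × 10^10 m ≈ 80 Gm
(c) 2a = 2.5 × 10^11 m;  ε = −GM/(2a) = -2.6548 × 10^9 J/kg ≈ -2.655 GJ/kg

Final answer:
(a) semi-major axis a = 125 Gm
(b) semi-latus rectum p = 80 Gm
(c) specific energy ε = -2.655 GJ/kg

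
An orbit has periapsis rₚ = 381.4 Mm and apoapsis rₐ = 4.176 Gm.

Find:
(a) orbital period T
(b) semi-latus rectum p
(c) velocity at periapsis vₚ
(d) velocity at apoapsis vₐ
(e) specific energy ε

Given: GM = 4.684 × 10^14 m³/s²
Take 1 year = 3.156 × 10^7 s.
rₚ = 381.4 Mm = 3.814 × 10^8 m
rₐ = 4.176 Gm = 4.176 × 10^9 m
GM = 4.684 × 10^14 m³/s²
a = (rₚ + rₐ)/2 = 2.2787 × 10^9 m
e = (rₐ − rₚ)/(rₐ + rₚ) = (3.7946 × 10^9) / (4.5574 × 10^9) = 0.832624
(a) a³ = 1.18321 × 10^28 m³;  T = 2π √(a³/GM) = 2π × 5.026 × 10^6 s = 3.15793 × 10^7 s ≈ 1.001 years
(b) 1 − e² = 0.306738;  p = a(1 − e²) = 2.2787 × 10^9 × 0.306738 = 6.98963 × 10^8 m ≈ 699 Mm
(c) vₚ² = GM (2/rₚ − 1/a) = 4.684 × 10^14 × (5.24384 × 10^-9 − 4.38847 × 10^-10) = 2.25066 × 10^6 m²/s²;  vₚ = 1500.22 m/s ≈ 1.5 km/s
(d) vₐ² = GM (2/rₐ − 1/a) = 4.684 × 10^14 × (4.78927 × 10^-10 − 4.38847 × 10^-10) = 18773.7 m²/s²;  vₐ = 137.017 m/s ≈ 137 m/s
(e) 2a = 4.5574 × 10^9 m;  ε = −GM/(2a) = -102778 J/kg ≈ -102.8 kJ/kg

Final answer:
(a) orbital period T = 1.001 years
(b) semi-latus rectum p = 699 Mm
(c) velocity at periapsis vₚ = 1.5 km/s
(d) velocity at apoapsis vₐ = 137 m/s
(e) specific energy ε = -102.8 kJ/kg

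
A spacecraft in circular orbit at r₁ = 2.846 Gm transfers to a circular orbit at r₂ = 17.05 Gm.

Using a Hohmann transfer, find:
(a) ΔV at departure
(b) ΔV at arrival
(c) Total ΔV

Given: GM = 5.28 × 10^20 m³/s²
r₁ = 2.846 Gm = 2.846 × 10^9 m
r₂ = 17.05 Gm = 1.705 × 10^10 m
GM = 5.28 × 10^20 m³/s²
Transfer ellipse: a_t = (r₁ + r₂)/2 = 9.948 × 10^9 m
Circular speed at r₁: v₁ = √(GM/r₁) = 430724 m/s
Transfer speed at r₁ (periapsis): v₁ₜ = √(GM(2/r₁ − 1/a_t)) = 563889 m/s
(a) ΔV₁ = v₁ₜ − v₁ = 133165 m/s ≈ 133.2 km/s
Circular speed at r₂: v₂ = √(GM/r₂) = 175977 m/s
Transfer speed at r₂ (apoapsis): v₂ₜ = √(GM(2/r₂ − 1/a_t)) = 94124.9 m/s
(b) ΔV₂ = v₂ − v₂ₜ = 81851.7 m/s ≈ 81.85 km/s
(c) ΔV_total = ΔV₁ + ΔV₂ = 215016 m/s ≈ 215 km/s

Final answer:
(a) ΔV₁ = 133.2 km/s
(b) ΔV₂ = 81.85 km/s
(c) ΔV_total = 215 km/s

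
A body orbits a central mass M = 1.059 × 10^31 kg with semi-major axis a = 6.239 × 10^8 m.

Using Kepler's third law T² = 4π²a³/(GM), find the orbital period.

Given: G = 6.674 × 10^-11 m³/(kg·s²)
M = 1.059 × 10^31 kg
GM = G × M = 6.674 × 10^-11 × 1.059 × 10^31 = 7.06777 × 10^20 m³/s²
a = 6.239 × 10^8 m
a³ = 2.42854 × 10^26 m³
T = 2π √(a³/GM) = 2π √((2.42854 × 10^26) / (7.06777 × 10^20)) = 2π × 586.181 s
T = 3683.08 s ≈ 1.023 hours

Final answer: 1.023 hours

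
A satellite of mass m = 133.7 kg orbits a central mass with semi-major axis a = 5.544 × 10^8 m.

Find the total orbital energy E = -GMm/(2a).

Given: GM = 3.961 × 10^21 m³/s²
a = 5.544 × 10^8 m
GM = 3.961 × 10^21 m³/s²
2a = 1.1088 × 10^9 m
GMm = 3.961 × 10^21 × 133.7 = 5.29586 × 10^23 m³·kg/s²
E = −GMm/(2a) = -4.77621 × 10^14 J ≈ -477.6 TJ

Final answer: -477.6 TJ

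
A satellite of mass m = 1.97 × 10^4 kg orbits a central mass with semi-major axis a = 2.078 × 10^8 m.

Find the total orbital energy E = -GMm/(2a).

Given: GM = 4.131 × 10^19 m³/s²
a = 2.078 × 10^8 m
GM = 4.131 × 10^19 m³/s²
2a = 4.156 × 10^8 m
GMm = 4.131 × 10^19 × 19700 = 8.13807 × 10^23 m³·kg/s²
E = −GMm/(2a) = -1.95815 × 10^15 J ≈ -1.958 PJ

Final answer: -1.958 PJ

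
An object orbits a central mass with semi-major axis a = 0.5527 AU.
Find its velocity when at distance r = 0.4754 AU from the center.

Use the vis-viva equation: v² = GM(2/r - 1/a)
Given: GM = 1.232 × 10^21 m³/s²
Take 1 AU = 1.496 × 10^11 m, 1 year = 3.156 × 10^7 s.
a = 0.5527 AU = 8.26839 × 10^10 m
r = 0.4754 AU = 7.11198 × 10^10 m
GM = 1.232 × 10^21 m³/s²
2/r − 1/a = 2.81215 × 10^-11 − 1.20943 × 10^-11 = 1.60273 × 10^-11 m⁻¹
v² = GM (2/r − 1/a) = 1.97456 × 10^10 m²/s²
v = 140519 m/s ≈ 29.64 AU/year

Final answer: 29.64 AU/year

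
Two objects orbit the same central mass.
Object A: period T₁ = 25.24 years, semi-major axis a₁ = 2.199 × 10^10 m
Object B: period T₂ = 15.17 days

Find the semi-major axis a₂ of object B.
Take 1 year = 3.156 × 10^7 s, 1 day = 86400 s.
T₁ = 25.24 years = 7.96574 × 10^8 s
T₂ = 15.17 days = 1.31069 × 10^6 s
a₁ = 2.199 × 10^10 m
Kepler's third law: (T₂/T₁)² = (a₂/a₁)³  ⇒  a₂ = a₁ (T₂/T₁)^(2/3)
T₂/T₁ = 0.00164541
(T₂/T₁)^(2/3) = 0.0139374
a₂ = 2.199 × 10^10 m × 0.0139374 = 3.06484 × 10^8 m ≈ 3.065 × 10^8 m

Final answer: a₂ = 3.065 × 10^8 m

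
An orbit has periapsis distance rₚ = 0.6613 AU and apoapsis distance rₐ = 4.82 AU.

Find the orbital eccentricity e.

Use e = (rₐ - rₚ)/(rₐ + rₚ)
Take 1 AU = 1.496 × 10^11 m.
rₚ = 0.6613 AU = 9.89305 × 10^10 m
rₐ = 4.82 AU = 7.21072 × 10^11 m
rₐ − rₚ = 6.22142 × 10^11 m
rₐ + rₚ = 8.20002 × 10^11 m
e = (rₐ − rₚ)/(rₐ + rₚ) = 0.758707

Final answer: e = 0.7587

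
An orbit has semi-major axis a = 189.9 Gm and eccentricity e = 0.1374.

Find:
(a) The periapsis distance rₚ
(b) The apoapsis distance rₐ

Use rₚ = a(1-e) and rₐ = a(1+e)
a = 189.9 Gm = 1.899 × 10^11 m
e = 0.1374:  1 − e = 0.8626,  1 + e = 1.1374
(a) rₚ = a(1 − e) = 1.899 × 10^11 m × 0.8626 = 1.63808 × 10^11 m ≈ 163.8 Gm
(b) rₐ = a(1 + e) = 1.899 × 10^11 m × 1.1374 = 2.15992 × 10^11 m ≈ 216 Gm

Final answer:
(a) rₚ = 163.8 Gm
(b) rₐ = 216 Gm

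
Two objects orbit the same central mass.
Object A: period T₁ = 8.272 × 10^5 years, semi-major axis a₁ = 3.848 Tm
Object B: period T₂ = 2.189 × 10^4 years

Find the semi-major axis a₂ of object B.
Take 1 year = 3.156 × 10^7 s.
T₁ = 8.272 × 10^5 years = 2.61064 × 10^13 s
T₂ = 2.189 × 10^4 years = 6.90848 × 10^11 s
a₁ = 3.848 Tm = 3.848 × 10^12 m
Kepler's third law: (T₂/T₁)² = (a₂/a₁)³  ⇒  a₂ = a₁ (T₂/T₁)^(2/3)
T₂/T₁ = 0.0264628
(T₂/T₁)^(2/3) = 0.0888022
a₂ = 3.848 × 10^12 m × 0.0888022 = 3.41711 × 10^11 m ≈ 341.7 Gm

Final answer: a₂ = 341.7 Gm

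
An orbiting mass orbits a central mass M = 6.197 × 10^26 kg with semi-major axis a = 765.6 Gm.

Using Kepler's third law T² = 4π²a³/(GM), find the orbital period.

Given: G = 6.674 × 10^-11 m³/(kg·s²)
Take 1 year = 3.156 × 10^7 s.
M = 6.197 × 10^26 kg
GM = G × M = 6.674 × 10^-11 × 6.197 × 10^26 = 4.13588 × 10^16 m³/s²
a = 765.6 Gm = 7.656 × 10^11 m
a³ = 4.48751 × 10^35 m³
T = 2π √(a³/GM) = 2π √((4.48751 × 10^35) / (4.13588 × 10^16)) = 2π × 3.29397 × 10^9 s
T = 2.06966 × 10^10 s ≈ 655.8 years

Final answer: 655.8 years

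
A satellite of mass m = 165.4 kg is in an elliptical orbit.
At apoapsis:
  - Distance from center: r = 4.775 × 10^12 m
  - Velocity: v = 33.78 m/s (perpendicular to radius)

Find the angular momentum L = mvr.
r = 4.775 × 10^12 m
v = 33.78 m/s
vr = 33.78 × 4.775 × 10^12 = 1.613 × 10^14 m²/s
L = m × vr = 165.4 × 1.613 × 10^14 = 2.66789 × 10^16 kg·m²/s ≈ 2.668 × 10^16 kg·m²/s

Final answer: L = 2.668 × 10^16 kg·m²/s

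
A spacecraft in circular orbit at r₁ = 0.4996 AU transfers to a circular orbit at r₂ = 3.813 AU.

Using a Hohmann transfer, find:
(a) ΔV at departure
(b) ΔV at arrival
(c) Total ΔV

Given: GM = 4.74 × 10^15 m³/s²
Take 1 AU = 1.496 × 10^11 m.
r₁ = 0.4996 AU = 7.47402 × 10^10 m
r₂ = 3.813 AU = 5.70425 × 10^11 m
GM = 4.74 × 10^15 m³/s²
Transfer ellipse: a_t = (r₁ + r₂)/2 = 3.22582 × 10^11 m
Circular speed at r₁: v₁ = √(GM/r₁) = 251.833 m/s
Transfer speed at r₁ (periapsis): v₁ₜ = √(GM(2/r₁ − 1/a_t)) = 334.881 m/s
(a) ΔV₁ = v₁ₜ − v₁ = 83.0486 m/s ≈ 83.05 m/s
Circular speed at r₂: v₂ = √(GM/r₂) = 91.157 m/s
Transfer speed at r₂ (apoapsis): v₂ₜ = √(GM(2/r₂ − 1/a_t)) = 43.878 m/s
(b) ΔV₂ = v₂ − v₂ₜ = 47.279 m/s ≈ 47.28 m/s
(c) ΔV_total = ΔV₁ + ΔV₂ = 130.328 m/s ≈ 130.3 m/s

Final answer:
(a) ΔV₁ = 83.05 m/s
(b) ΔV₂ = 47.28 m/s
(c) ΔV_total = 130.3 m/s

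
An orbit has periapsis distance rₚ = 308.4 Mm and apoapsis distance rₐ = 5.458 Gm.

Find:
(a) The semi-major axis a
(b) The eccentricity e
rₚ = 308.4 Mm = 3.084 × 10^8 m
rₐ = 5.458 Gm = 5.458 × 10^9 m
(a) a = (rₚ + rₐ)/2 = 2.8832 × 10^9 m ≈ 2.883 Gm
(b) e = (rₐ − rₚ)/(rₐ + rₚ) = (5.1496 × 10^9) / (5.7664 × 10^9) = 0.893036

Final answer:
(a) a = 2.883 Gm
(b) e = 0.893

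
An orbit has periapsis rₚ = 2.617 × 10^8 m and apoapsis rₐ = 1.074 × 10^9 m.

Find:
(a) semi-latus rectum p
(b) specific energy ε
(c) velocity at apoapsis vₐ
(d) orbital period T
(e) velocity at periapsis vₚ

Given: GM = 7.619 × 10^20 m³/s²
rₚ = 2.617 × 10^8 m
rₐ = 1.074 × 10^9 m
GM = 7.619 × 10^20 m³/s²
a = (rₚ + rₐ)/2 = 6.6785 × 10^8 m
e = (rₐ − rₚ)/(rₐ + rₚ) = (8.123 × 10^8) / (1.3357 × 10^9) = 0.608146
(a) 1 − e² = 0.630159;  p = a(1 − e²) = 6.6785 × 10^8 × 0.630159 = 4.20852 × 10^8 m ≈ 4.209 × 10^8 m
(b) 2a = 1.3357 × 10^9 m;  ε = −GM/(2a) = -5.70413 × 10^11 J/kg ≈ -570.4 GJ/kg
(c) vₐ² = GM (2/rₐ − 1/a) = 7.619 × 10^20 × (1.8622 × 10^-9 − 1.49734 × 10^-9) = 2.77983 × 10^11 m²/s²;  vₐ = 527241 m/s ≈ 527.2 km/s
(d) a³ = 2.97877 × 10^26 m³;  T = 2π √(a³/GM) = 2π × 625.273 s = 3928.7 s ≈ 1.091 hours
(e) vₚ² = GM (2/rₚ − 1/a) = 7.619 × 10^20 × (7.64234 × 10^-9 − 1.49734 × 10^-9) = 4.68187 × 10^12 m²/s²;  vₚ = 2.16376 × 10^6 m/s ≈ 2164 km/s

Final answer:
(a) semi-latus rectum p = 4.209 × 10^8 m
(b) specific energy ε = -570.4 GJ/kg
(c) velocity at apoapsis vₐ = 527.2 km/s
(d) orbital period T = 1.091 hours
(e) velocity at periapsis vₚ = 2164 km/s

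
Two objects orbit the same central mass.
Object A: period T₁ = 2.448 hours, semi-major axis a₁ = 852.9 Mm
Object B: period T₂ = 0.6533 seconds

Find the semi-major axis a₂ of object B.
T₁ = 2.448 hours = 8812.8 s
T₂ = 0.6533 seconds
a₁ = 852.9 Mm = 8.529 × 10^8 m
Kepler's third law: (T₂/T₁)² = (a₂/a₁)³  ⇒  a₂ = a₁ (T₂/T₁)^(2/3)
T₂/T₁ = 7.41308 × 10^-5
(T₂/T₁)^(2/3) = 0.00176468
a₂ = 8.529 × 10^8 m × 0.00176468 = 1.5051 × 10^6 m ≈ 1.505 Mm

Final answer: a₂ = 1.505 Mm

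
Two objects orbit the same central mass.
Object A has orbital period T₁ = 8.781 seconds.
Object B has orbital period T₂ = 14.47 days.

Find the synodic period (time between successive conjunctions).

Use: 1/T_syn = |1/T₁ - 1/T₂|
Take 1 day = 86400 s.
T₁ = 8.781 seconds
T₂ = 14.47 days = 1.25021 × 10^6 s
1/T₁ = 0.113882 s⁻¹
1/T₂ = 7.99867 × 10^-7 s⁻¹
|1/T₁ − 1/T₂| = 0.113881 s⁻¹
T_syn = 1 / |1/T₁ − 1/T₂| = 8.78106 s ≈ 8.781 seconds

Final answer: T_syn = 8.781 seconds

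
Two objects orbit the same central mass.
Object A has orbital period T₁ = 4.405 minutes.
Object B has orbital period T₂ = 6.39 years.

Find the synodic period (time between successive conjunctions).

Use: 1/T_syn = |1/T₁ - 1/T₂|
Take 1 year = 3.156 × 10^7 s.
T₁ = 4.405 minutes = 264.3 s
T₂ = 6.39 years = 2.01668 × 10^8 s
1/T₁ = 0.00378358 s⁻¹
1/T₂ = 4.95864 × 10^-9 s⁻¹
|1/T₁ − 1/T₂| = 0.00378357 s⁻¹
T_syn = 1 / |1/T₁ − 1/T₂| = 264.3 s ≈ 4.405 minutes

Final answer: T_syn = 4.405 minutes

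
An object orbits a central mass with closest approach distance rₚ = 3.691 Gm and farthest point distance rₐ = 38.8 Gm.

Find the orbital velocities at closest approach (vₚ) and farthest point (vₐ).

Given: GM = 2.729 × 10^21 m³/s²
rₚ = 3.691 Gm = 3.691 × 10^9 m
rₐ = 38.8 Gm = 3.88 × 10^10 m
GM = 2.729 × 10^21 m³/s²
a = (rₚ + rₐ)/2 = 2.12455 × 10^10 m
Vis-viva: v² = GM (2/r − 1/a)
vₚ² = 2.729 × 10^21 × (5.41859 × 10^-10 − 4.70688 × 10^-11) = 1.35028 × 10^12 m²/s²
vₚ = 1.16202 × 10^6 m/s ≈ 1162 km/s
vₐ² = 2.729 × 10^21 × (5.15464 × 10^-11 − 4.70688 × 10^-11) = 1.22194 × 10^10 m²/s²
vₐ = 110541 m/s ≈ 110.5 km/s

Final answer: vₚ = 1162 km/s, vₐ = 110.5 km/s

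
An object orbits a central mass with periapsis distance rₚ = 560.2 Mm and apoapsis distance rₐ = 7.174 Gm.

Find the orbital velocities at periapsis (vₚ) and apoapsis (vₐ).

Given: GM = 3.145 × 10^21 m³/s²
rₚ = 560.2 Mm = 5.602 × 10^8 m
rₐ = 7.174 Gm = 7.174 × 10^9 m
GM = 3.145 × 10^21 m³/s²
a = (rₚ + rₐ)/2 = 3.8671 × 10^9 m
Vis-viva: v² = GM (2/r − 1/a)
vₚ² = 3.145 × 10^21 × (3.57015 × 10^-9 − 2.58592 × 10^-10) = 1.04149 × 10^13 m²/s²
vₚ = 3.22721 × 10^6 m/s ≈ 3227 km/s
vₐ² = 3.145 × 10^21 × (2.78784 × 10^-10 − 2.58592 × 10^-10) = 6.35063 × 10^10 m²/s²
vₐ = 252005 m/s ≈ 252 km/s

Final answer: vₚ = 3227 km/s, vₐ = 252 km/s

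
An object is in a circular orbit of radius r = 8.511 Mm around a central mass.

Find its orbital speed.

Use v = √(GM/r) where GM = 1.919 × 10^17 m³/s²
r = 8.511 Mm = 8.511 × 10^6 m
GM = 1.919 × 10^17 m³/s²
GM/r = (1.919 × 10^17) / (8.511 × 10^6) = 2.25473 × 10^10 m²/s²
v = √(GM/r) = 150158 m/s ≈ 150.2 km/s

Final answer: 150.2 km/s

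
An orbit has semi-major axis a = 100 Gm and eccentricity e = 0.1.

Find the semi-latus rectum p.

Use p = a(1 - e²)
a = 100 Gm = 1 × 10^11 m
e = 0.1,  e² = 0.01,  1 − e² = 0.99
p = a(1 − e²) = 1 × 10^11 m × 0.99 = 9.9 × 10^10 m ≈ 99 Gm

Final answer: p = 99 Gm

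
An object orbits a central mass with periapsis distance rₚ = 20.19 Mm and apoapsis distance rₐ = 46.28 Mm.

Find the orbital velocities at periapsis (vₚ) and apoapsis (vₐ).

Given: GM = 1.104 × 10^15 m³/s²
rₚ = 20.19 Mm = 2.019 × 10^7 m
rₐ = 46.28 Mm = 4.628 × 10^7 m
GM = 1.104 × 10^15 m³/s²
a = (rₚ + rₐ)/2 = 3.3235 × 10^7 m
Vis-viva: v² = GM (2/r − 1/a)
vₚ² = 1.104 × 10^15 × (9.90589 × 10^-8 − 3.00888 × 10^-8) = 7.61431 × 10^7 m²/s²
vₚ = 8726 m/s ≈ 8.726 km/s
vₐ² = 1.104 × 10^15 × (4.32152 × 10^-8 − 3.00888 × 10^-8) = 1.44916 × 10^7 m²/s²
vₐ = 3806.78 m/s ≈ 3.807 km/s

Final answer: vₚ = 8.726 km/s, vₐ = 3.807 km/s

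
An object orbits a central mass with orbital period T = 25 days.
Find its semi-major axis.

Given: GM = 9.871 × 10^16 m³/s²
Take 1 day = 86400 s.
T = 25 days = 2.16 × 10^6 s
GM = 9.871 × 10^16 m³/s²
Kepler's third law: a³ = GM T² / (4π²)
T² = 4.6656 × 10^12 s²
a³ = (9.871 × 10^16) × (4.6656 × 10^12) / (4π²) = 1.16656 × 10^28 m³
a = (a³)^(1/3) = 2.26796 × 10^9 m ≈ 2.268 Gm

Final answer: 2.268 Gm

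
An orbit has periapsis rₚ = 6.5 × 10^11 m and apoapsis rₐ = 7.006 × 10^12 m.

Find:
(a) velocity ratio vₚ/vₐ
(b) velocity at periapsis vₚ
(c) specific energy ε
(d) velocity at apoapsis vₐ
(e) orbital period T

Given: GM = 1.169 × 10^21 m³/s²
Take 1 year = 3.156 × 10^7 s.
rₚ = 6.5 × 10^11 m
rₐ = 7.006 × 10^12 m
GM = 1.169 × 10^21 m³/s²
a = (rₚ + rₐ)/2 = 3.828 × 10^12 m
e = (rₐ − rₚ)/(rₐ + rₚ) = (6.356 × 10^12) / (7.656 × 10^12) = 0.830199
(a) vₚ/vₐ = rₐ/rₚ (angular momentum) = (7.006 × 10^12) / (6.5 × 10^11) = 10.7785 ≈ 10.78
(b) vₚ² = GM (2/rₚ − 1/a) = 1.169 × 10^21 × (3.07692 × 10^-12 − 2.61233 × 10^-13) = 3.29154 × 10^9 m²/s²;  vₚ = 57372 m/s ≈ 57.37 km/s
(c) 2a = 7.656 × 10^12 m;  ε = −GM/(2a) = -1.52691 × 10^8 J/kg ≈ -152.7 MJ/kg
(d) vₐ² = GM (2/rₐ − 1/a) = 1.169 × 10^21 × (2.8547 × 10^-13 − 2.61233 × 10^-13) = 2.83326 × 10^7 m²/s²;  vₐ = 5322.83 m/s ≈ 5.323 km/s
(e) a³ = 5.60939 × 10^37 m³;  T = 2π √(a³/GM) = 2π × 2.19054 × 10^8 s = 1.37636 × 10^9 s ≈ 43.61 years

Final answer:
(a) velocity ratio vₚ/vₐ = 10.78
(b) velocity at periapsis vₚ = 57.37 km/s
(c) specific energy ε = -152.7 MJ/kg
(d) velocity at apoapsis vₐ = 5.323 km/s
(e) orbital period T = 43.61 years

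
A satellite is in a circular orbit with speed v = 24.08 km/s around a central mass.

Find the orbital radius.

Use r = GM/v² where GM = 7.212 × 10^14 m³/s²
v = 24.08 km/s = 24080 m/s
GM = 7.212 × 10^14 m³/s²
v² = 5.79846 × 10^8 m²/s²
r = GM/v² = (7.212 × 10^14) / (5.79846 × 10^8) = 1.24378 × 10^6 m ≈ 1.244 × 10^6 m

Final answer: 1.244 × 10^6 m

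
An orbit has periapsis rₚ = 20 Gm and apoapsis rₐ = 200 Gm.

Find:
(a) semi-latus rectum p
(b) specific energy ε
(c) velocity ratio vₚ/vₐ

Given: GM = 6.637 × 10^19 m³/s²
rₚ = 20 Gm = 2 × 10^10 m
rₐ = 200 Gm = 2 × 10^11 m
GM = 6.637 × 10^19 m³/s²
a = (rₚ + rₐ)/2 = 1.1 × 10^11 m
e = (rₐ − rₚ)/(rₐ + rₚ) = (1.8 × 10^11) / (2.2 × 10^11) = 0.818182
(a) 1 − e² = 0.330579;  p = a(1 − e²) = 1.1 × 10^11 × 0.330579 = 3.63636 × 10^10 m ≈ 36.36 Gm
(b) 2a = 2.2 × 10^11 m;  ε = −GM/(2a) = -3.01682 × 10^8 J/kg ≈ -301.7 MJ/kg
(c) vₚ/vₐ = rₐ/rₚ (angular momentum) = (2 × 10^11) / (2 × 10^10) = 10 ≈ 10

Final answer:
(a) semi-latus rectum p = 36.36 Gm
(b) specific energy ε = -301.7 MJ/kg
(c) velocity ratio vₚ/vₐ = 10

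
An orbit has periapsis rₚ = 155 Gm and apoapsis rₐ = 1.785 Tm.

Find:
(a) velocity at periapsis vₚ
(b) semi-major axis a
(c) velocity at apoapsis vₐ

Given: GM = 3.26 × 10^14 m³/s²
rₚ = 155 Gm = 1.55 × 10^11 m
rₐ = 1.785 Tm = 1.785 × 10^12 m
GM = 3.26 × 10^14 m³/s²
a = (rₚ + rₐ)/2 = 9.7 × 10^11 m
e = (rₐ − rₚ)/(rₐ + rₚ) = (1.63 × 10^12) / (1.94 × 10^12) = 0.840206
(a) vₚ² = GM (2/rₚ − 1/a) = 3.26 × 10^14 × (1.29032 × 10^-11 − 1.03093 × 10^-12) = 3870.37 m²/s²;  vₚ = 62.2123 m/s ≈ 62.21 m/s
(b) a = 9.7 × 10^11 m ≈ 970 Gm
(c) vₐ² = GM (2/rₐ − 1/a) = 3.26 × 10^14 × (1.12045 × 10^-12 − 1.03093 × 10^-12) = 29.1836 m²/s²;  vₐ = 5.40219 m/s ≈ 5.402 m/s

Final answer:
(a) velocity at periapsis vₚ = 62.21 m/s
(b) semi-major axis a = 970 Gm
(c) velocity at apoapsis vₐ = 5.402 m/s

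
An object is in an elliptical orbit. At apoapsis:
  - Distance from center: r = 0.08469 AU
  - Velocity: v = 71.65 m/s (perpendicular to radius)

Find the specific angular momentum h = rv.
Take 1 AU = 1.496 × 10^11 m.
r = 0.08469 AU = 1.26696 × 10^10 m
v = 71.65 m/s
h = rv = 1.26696 × 10^10 × 71.65 = 9.07779 × 10^11 m²/s ≈ 9.078 × 10^11 m²/s

Final answer: h = 9.078 × 10^11 m²/s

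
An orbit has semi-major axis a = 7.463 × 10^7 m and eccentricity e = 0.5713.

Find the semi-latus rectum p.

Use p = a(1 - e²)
a = 7.463 × 10^7 m
e = 0.5713,  e² = 0.326384,  1 − e² = 0.673616
p = a(1 − e²) = 7.463 × 10^7 m × 0.673616 = 5.0272 × 10^7 m ≈ 5.027 × 10^7 m

Final answer: p = 5.027 × 10^7 m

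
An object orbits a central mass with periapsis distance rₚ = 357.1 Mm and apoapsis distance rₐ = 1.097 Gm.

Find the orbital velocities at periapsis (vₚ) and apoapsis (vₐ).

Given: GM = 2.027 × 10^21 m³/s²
rₚ = 357.1 Mm = 3.571 × 10^8 m
rₐ = 1.097 Gm = 1.097 × 10^9 m
GM = 2.027 × 10^21 m³/s²
a = (rₚ + rₐ)/2 = 7.2705 × 10^8 m
Vis-viva: v² = GM (2/r − 1/a)
vₚ² = 2.027 × 10^21 × (5.60067 × 10^-9 − 1.37542 × 10^-9) = 8.56458 × 10^12 m²/s²
vₚ = 2.92653 × 10^6 m/s ≈ 2927 km/s
vₐ² = 2.027 × 10^21 × (1.82315 × 10^-9 − 1.37542 × 10^-9) = 9.07554 × 10^11 m²/s²
vₐ = 952657 m/s ≈ 952.7 km/s

Final answer: vₚ = 2927 km/s, vₐ = 952.7 km/s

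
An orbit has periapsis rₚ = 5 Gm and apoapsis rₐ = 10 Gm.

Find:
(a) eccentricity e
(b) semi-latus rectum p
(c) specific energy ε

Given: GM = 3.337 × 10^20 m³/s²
rₚ = 5 Gm = 5 × 10^9 m
rₐ = 10 Gm = 1 × 10^10 m
GM = 3.337 × 10^20 m³/s²
a = (rₚ + rₐ)/2 = 7.5 × 10^9 m
e = (rₐ − rₚ)/(rₐ + rₚ) = (5 × 10^9) / (1.5 × 10^10) = 0.333333
(a) e = 0.333333 ≈ 0.3333
(b) 1 − e² = 0.888889;  p = a(1 − e²) = 7.5 × 10^9 × 0.888889 = 6.66667 × 10^9 m ≈ 6.667 Gm
(c) 2a = 1.5 × 10^10 m;  ε = −GM/(2a) = -2.22467 × 10^10 J/kg ≈ -22.25 GJ/kg

Final answer:
(a) eccentricity e = 0.3333
(b) semi-latus rectum p = 6.667 Gm
(c) specific energy ε = -22.25 GJ/kg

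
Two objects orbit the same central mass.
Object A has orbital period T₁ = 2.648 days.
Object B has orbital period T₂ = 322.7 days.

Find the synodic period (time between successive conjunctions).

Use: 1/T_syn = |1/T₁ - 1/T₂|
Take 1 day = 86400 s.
T₁ = 2.648 days = 228787 s
T₂ = 322.7 days = 2.78813 × 10^7 s
1/T₁ = 4.37087 × 10^-6 s⁻¹
1/T₂ = 3.58664 × 10^-8 s⁻¹
|1/T₁ − 1/T₂| = 4.33501 × 10^-6 s⁻¹
T_syn = 1 / |1/T₁ − 1/T₂| = 230680 s ≈ 2.67 days

Final answer: T_syn = 2.67 days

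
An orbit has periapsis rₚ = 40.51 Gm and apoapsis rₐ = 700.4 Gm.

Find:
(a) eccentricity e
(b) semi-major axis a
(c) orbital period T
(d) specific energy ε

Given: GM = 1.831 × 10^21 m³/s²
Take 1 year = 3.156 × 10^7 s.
rₚ = 40.51 Gm = 4.051 × 10^10 m
rₐ = 700.4 Gm = 7.004 × 10^11 m
GM = 1.831 × 10^21 m³/s²
a = (rₚ + rₐ)/2 = 3.70455 × 10^11 m
e = (rₐ − rₚ)/(rₐ + rₚ) = (6.5989 × 10^11) / (7.4091 × 10^11) = 0.890648
(a) e = 0.890648 ≈ 0.8906
(b) a = 3.70455 × 10^11 m ≈ 370.5 Gm
(c) a³ = 5.08401 × 10^34 m³;  T = 2π √(a³/GM) = 2π × 5.26937 × 10^6 s = 3.31085 × 10^7 s ≈ 1.049 years
(d) 2a = 7.4091 × 10^11 m;  ε = −GM/(2a) = -2.47129 × 10^9 J/kg ≈ -2.471 GJ/kg

Final answer:
(a) eccentricity e = 0.8906
(b) semi-major axis a = 370.5 Gm
(c) orbital period T = 1.049 years
(d) specific energy ε = -2.471 GJ/kg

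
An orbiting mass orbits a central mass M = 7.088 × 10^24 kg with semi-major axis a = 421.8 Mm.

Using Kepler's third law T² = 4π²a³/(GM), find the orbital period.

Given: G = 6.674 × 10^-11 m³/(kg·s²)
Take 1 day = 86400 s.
M = 7.088 × 10^24 kg
GM = G × M = 6.674 × 10^-11 × 7.088 × 10^24 = 4.73053 × 10^14 m³/s²
a = 421.8 Mm = 4.218 × 10^8 m
a³ = 7.50446 × 10^25 m³
T = 2π √(a³/GM) = 2π √((7.50446 × 10^25) / (4.73053 × 10^14)) = 2π × 398295 s
T = 2.50256 × 10^6 s ≈ 28.96 days

Final answer: 28.96 days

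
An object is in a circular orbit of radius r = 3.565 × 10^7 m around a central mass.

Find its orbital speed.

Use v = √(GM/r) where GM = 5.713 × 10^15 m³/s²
r = 3.565 × 10^7 m
GM = 5.713 × 10^15 m³/s²
GM/r = (5.713 × 10^15) / (3.565 × 10^7) = 1.60252 × 10^8 m²/s²
v = √(GM/r) = 12659.1 m/s ≈ 12.66 km/s

Final answer: 12.66 km/s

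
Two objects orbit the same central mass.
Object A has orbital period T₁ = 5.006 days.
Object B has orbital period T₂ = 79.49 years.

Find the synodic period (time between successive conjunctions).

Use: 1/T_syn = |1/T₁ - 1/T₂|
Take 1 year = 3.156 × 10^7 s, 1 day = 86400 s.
T₁ = 5.006 days = 432518 s
T₂ = 79.49 years = 2.5087 × 10^9 s
1/T₁ = 2.31204 × 10^-6 s⁻¹
1/T₂ = 3.98612 × 10^-10 s⁻¹
|1/T₁ − 1/T₂| = 2.31164 × 10^-6 s⁻¹
T_syn = 1 / |1/T₁ − 1/T₂| = 432593 s ≈ 5.007 days

Final answer: T_syn = 5.007 days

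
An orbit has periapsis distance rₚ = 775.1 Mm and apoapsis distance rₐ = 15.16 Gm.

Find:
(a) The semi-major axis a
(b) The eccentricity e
rₚ = 775.1 Mm = 7.751 × 10^8 m
rₐ = 15.16 Gm = 1.516 × 10^10 m
(a) a = (rₚ + rₐ)/2 = 7.96755 × 10^9 m ≈ 7.968 Gm
(b) e = (rₐ − rₚ)/(rₐ + rₚ) = (1.43849 × 10^10) / (1.59351 × 10^10) = 0.902718

Final answer:
(a) a = 7.968 Gm
(b) e = 0.9027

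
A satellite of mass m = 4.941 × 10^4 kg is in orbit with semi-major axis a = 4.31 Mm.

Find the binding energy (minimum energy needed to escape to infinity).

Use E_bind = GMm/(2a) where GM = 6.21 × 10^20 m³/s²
a = 4.31 Mm = 4.31 × 10^6 m
GM = 6.21 × 10^20 m³/s²
m = 4.941 × 10^4 kg
GMm = 6.21 × 10^20 × 49410 = 3.06836 × 10^25 m³·kg/s²
2a = 8.62 × 10^6 m
E_bind = GMm/(2a) = 3.55958 × 10^18 J ≈ 3.56 EJ

Final answer: 3.56 EJ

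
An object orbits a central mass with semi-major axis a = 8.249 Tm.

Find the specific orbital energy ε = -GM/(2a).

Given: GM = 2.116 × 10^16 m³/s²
a = 8.249 Tm = 8.249 × 10^12 m
GM = 2.116 × 10^16 m³/s²
2a = 1.6498 × 10^13 m
ε = −GM/(2a) = -1282.58 J/kg ≈ -1.283 kJ/kg

Final answer: -1.283 kJ/kg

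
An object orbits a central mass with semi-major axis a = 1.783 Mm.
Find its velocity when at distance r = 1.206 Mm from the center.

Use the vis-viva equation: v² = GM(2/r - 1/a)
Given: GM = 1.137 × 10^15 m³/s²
a = 1.783 Mm = 1.783 × 10^6 m
r = 1.206 Mm = 1.206 × 10^6 m
GM = 1.137 × 10^15 m³/s²
2/r − 1/a = 1.65837 × 10^-6 − 5.60852 × 10^-7 = 1.09752 × 10^-6 m⁻¹
v² = GM (2/r − 1/a) = 1.24788 × 10^9 m²/s²
v = 35325.4 m/s ≈ 35.33 km/s

Final answer: 35.33 km/s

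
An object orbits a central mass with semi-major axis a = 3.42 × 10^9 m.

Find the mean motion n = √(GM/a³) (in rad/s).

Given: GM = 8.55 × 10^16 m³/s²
a = 3.42 × 10^9 m
GM = 8.55 × 10^16 m³/s²
a³ = 4.00017 × 10^28 m³
GM/a³ = (8.55 × 10^16) / (4.00017 × 10^28) = 2.13741 × 10^-12 s⁻²
n = √(GM/a³) = 1.46199 × 10^-6 rad/s ≈ 1.462 × 10^-6 rad/s

Final answer: n = 1.462 × 10^-6 rad/s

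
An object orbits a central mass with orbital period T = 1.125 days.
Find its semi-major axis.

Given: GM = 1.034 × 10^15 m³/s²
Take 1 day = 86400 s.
T = 1.125 days = 97200 s
GM = 1.034 × 10^15 m³/s²
Kepler's third law: a³ = GM T² / (4π²)
T² = 9.44784 × 10^9 s²
a³ = (1.034 × 10^15) × (9.44784 × 10^9) / (4π²) = 2.47453 × 10^23 m³
a = (a³)^(1/3) = 6.27814 × 10^7 m ≈ 62.78 Mm

Final answer: 62.78 Mm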